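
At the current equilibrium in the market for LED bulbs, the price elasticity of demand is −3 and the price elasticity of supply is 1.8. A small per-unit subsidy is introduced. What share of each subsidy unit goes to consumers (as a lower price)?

For a small subsidy around the equilibrium, the benefit split depends on the relative slopes, which at a point are proportional to the elasticities.
Buyer share = εs/(εs + |εd|) = 1.8/(1.8 + 3) = 0.375; seller share = |εd|/(εs + |εd|) = 0.625.

Consumer share = 0.375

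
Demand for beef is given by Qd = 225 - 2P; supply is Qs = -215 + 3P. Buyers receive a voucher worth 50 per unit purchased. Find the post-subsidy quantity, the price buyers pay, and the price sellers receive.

Q' = 109; buyers pay 58; sellers receive 108

Pre-subsidy: 225 - 2P = -215 + 3P gives P* = 88, Q* = 49.
With the rebate, buyers effectively pay Pb = Ps − 50, where Ps is the price sellers receive.
Demand in terms of Ps becomes Qd = 225 − 2(Ps − 50) = 325 - 2Ps. Setting this equal to supply: 325 - 2Ps = -215 + 3Ps, so Ps = 108.
Buyers pay Pb = 108 − 50 = 58; Q' = -215 + 3·108 = 109.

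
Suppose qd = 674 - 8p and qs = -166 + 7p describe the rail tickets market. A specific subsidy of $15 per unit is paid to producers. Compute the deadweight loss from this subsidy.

Pre-subsidy: 674 - 8p = -166 + 7p gives p* = 56, q* = 226.
With the subsidy, sellers receive ps = pb + 15 for each unit, where pb is the price buyers pay.
Supply in terms of pb becomes qs = -166 + 7(pb + 15) = -61 + 7pb. Setting this equal to demand: 674 - 8pb = -61 + 7pb, so pb = 49.
Sellers receive ps = 49 + 15 = 64; q' = 674 − 8·49 = 282.
The subsidy expands output by 282 − 226 = 56 past the efficient level; on those units the gap between marginal cost and willingness to pay runs from 0 up to 15.
DWL = ½ × 15 × 56 = 420.

Deadweight loss = $420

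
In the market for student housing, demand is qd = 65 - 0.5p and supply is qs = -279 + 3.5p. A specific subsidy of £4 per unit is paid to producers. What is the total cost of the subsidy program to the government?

Government cost = £95

Pre-subsidy: 65 - 0.5p = -279 + 3.5p gives p* = 86, q* = 22.
With the subsidy, sellers receive ps = pb + 4 for each unit, where pb is the price buyers pay.
Supply in terms of pb becomes qs = -279 + 3.5(pb + 4) = -265 + 3.5pb. Setting this equal to demand: 65 - 0.5pb = -265 + 3.5pb, so pb = 82.5.
Sellers receive ps = 82.5 + 4 = 86.5; q' = 65 − 0.5·82.5 = 23.75.
Government outlay = subsidy × quantity = 4 × 23.75 = 95.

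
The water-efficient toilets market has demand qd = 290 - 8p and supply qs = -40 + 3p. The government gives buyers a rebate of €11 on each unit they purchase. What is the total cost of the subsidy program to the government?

Government cost = €814

Pre-subsidy: 290 - 8p = -40 + 3p gives p* = 30, q* = 50.
With the rebate, buyers effectively pay pb = ps − 11, where ps is the price sellers receive.
Demand in terms of ps becomes qd = 290 − 8(ps − 11) = 378 - 8ps. Setting this equal to supply: 378 - 8ps = -40 + 3ps, so ps = 38.
Buyers pay pb = 38 − 11 = 27; q' = -40 + 3·38 = 74.
Government outlay = subsidy × quantity = 11 × 74 = 814.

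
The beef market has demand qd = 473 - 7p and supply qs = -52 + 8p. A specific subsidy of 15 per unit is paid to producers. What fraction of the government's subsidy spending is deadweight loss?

Pre-subsidy: 473 - 7p = -52 + 8p gives p* = 35, q* = 228.
With the subsidy, sellers receive ps = pb + 15 for each unit, where pb is the price buyers pay.
Supply in terms of pb becomes qs = -52 + 8(pb + 15) = 68 + 8pb. Setting this equal to demand: 473 - 7pb = 68 + 8pb, so pb = 27.
Sellers receive ps = 27 + 15 = 42; q' = 473 − 7·27 = 284.
ΔCS = ½(228 + 284)(35 − 27) = 2048; ΔPS = ½(228 + 284)(42 − 35) = 1792.
Government spending = 15 × 284 = 4260.
DWL = ½ × 15 × (284 − 228) = 420; fraction = 420 / 4260 = 7/71.

DWL / government spending = 7/71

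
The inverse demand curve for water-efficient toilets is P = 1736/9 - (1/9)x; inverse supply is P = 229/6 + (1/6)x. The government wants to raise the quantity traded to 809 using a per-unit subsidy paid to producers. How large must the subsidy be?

Required subsidy s = 70 per unit

At x = 809, from the demand curve buyers pay Pb = 1736/9 − (1/9)·809 = 103; from the supply curve sellers need Ps = 229/6 + (1/6)·809 = 173.
The subsidy must fill the gap: s = Ps − Pb = 173 − 103 = 70.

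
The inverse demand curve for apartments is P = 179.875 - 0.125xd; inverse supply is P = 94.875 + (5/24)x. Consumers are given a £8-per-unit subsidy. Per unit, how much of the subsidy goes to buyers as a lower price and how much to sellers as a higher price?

Pre-subsidy: 179.875 - 0.125x = 94.875 + (5/24)x gives x* = 255 and P* = 148.
With the rebate, buyers effectively pay Pb = Ps − 8, where Ps is the price sellers receive.
On the curves, Pb = 179.875 - 0.125x and Ps = 94.875 + (5/24)x; the wedge Ps − Pb = 8 gives 94.875 + (5/24)x − (179.875 - 0.125x) = 8, so x' = 279.
Then Pb = 179.875 − 0.125·279 = 145 and Ps = 94.875 + (5/24)·279 = 153.
Buyers' price falls by P* − Pb = 148 − 145 = 3; sellers' price rises by Ps − P* = 153 − 148 = 5.

Buyers gain £3 per unit; sellers gain £5 per unit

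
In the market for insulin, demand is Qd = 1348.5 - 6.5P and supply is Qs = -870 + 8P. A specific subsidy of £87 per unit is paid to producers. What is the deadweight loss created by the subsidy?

Deadweight loss = £13572

Pre-subsidy: 1348.5 - 6.5P = -870 + 8P gives P* = 153, Q* = 354.
With the subsidy, sellers receive Ps = Pb + 87 for each unit, where Pb is the price buyers pay.
Supply in terms of Pb becomes Qs = -870 + 8(Pb + 87) = -174 + 8Pb. Setting this equal to demand: 1348.5 - 6.5Pb = -174 + 8Pb, so Pb = 105.
Sellers receive Ps = 105 + 87 = 192; Q' = 1348.5 − 6.5·105 = 666.
The subsidy expands output by 666 − 354 = 312 past the efficient level; on those units the gap between marginal cost and willingness to pay runs from 0 up to 87.
DWL = ½ × 87 × 312 = 13572.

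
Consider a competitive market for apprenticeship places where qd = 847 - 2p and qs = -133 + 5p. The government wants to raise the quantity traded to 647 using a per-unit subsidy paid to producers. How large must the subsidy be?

At q = 647, invert demand for the buyer price: pb = (847 − 647)/2 = 100; invert supply for the seller price: ps = (647 − (-133))/5 = 156.
The subsidy must fill the gap: s = ps − pb = 156 − 100 = 56.

Required subsidy s = 56 per unit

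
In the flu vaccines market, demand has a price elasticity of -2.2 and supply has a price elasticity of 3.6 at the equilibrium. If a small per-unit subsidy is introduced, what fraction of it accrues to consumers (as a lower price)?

Consumer share = 18/29

For a small subsidy around the equilibrium, the benefit split depends on the relative slopes, which at a point are proportional to the elasticities.
Buyer share = εs/(εs + |εd|) = 3.6/(3.6 + 2.2) = 18/29; seller share = |εd|/(εs + |εd|) = 11/29.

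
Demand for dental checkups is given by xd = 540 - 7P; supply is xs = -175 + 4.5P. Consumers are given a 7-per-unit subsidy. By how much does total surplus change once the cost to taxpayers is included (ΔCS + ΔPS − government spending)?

Pre-subsidy: 540 - 7P = -175 + 4.5P gives P* = 1430/23, x* = 2410/23.
With the rebate, buyers effectively pay Pb = Ps − 7, where Ps is the price sellers receive.
Demand in terms of Ps becomes xd = 540 − 7(Ps − 7) = 589 - 7Ps. Setting this equal to supply: 589 - 7Ps = -175 + 4.5Ps, so Ps = 1528/23.
Buyers pay Pb = 1528/23 − 7 = 1367/23; x' = -175 + 4.5·(1528/23) = 2851/23.
ΔCS = ½(2410/23 + 2851/23)(1430/23 − 1367/23) = 331443/1058; ΔPS = ½(2410/23 + 2851/23)(1528/23 − 1430/23) = 257789/529.
Government spending = 7 × 2851/23 = 19957/23.
Net change = 331443/1058 + 257789/529 − 19957/23 = -3087/46. The loss equals the DWL triangle ½·7·441/23.

Net change in total surplus = -3087/46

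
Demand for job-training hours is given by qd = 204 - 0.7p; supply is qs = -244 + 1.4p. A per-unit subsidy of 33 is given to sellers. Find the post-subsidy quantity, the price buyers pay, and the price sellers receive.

Pre-subsidy: 204 - 0.7p = -244 + 1.4p gives p* = 640/3, q* = 164/3.
With the subsidy, sellers receive ps = pb + 33 for each unit, where pb is the price buyers pay.
Supply in terms of pb becomes qs = -244 + 1.4(pb + 33) = -197.8 + 1.4pb. Setting this equal to demand: 204 - 0.7pb = -197.8 + 1.4pb, so pb = 574/3.
Sellers receive ps = 574/3 + 33 = 673/3; q' = 204 − 0.7·(574/3) = 1051/15.

q' = 1051/15; buyers pay 574/3; sellers receive 673/3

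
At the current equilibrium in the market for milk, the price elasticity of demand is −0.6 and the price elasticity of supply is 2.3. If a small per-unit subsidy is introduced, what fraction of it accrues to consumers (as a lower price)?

Consumer share = 23/29

For a small subsidy around the equilibrium, the benefit split depends on the relative slopes, which at a point are proportional to the elasticities.
Buyer share = εs/(εs + |εd|) = 2.3/(2.3 + 0.6) = 23/29; seller share = |εd|/(εs + |εd|) = 6/29.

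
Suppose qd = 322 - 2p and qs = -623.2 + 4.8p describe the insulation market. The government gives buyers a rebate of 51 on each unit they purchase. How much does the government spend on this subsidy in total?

Government cost = 5916

Pre-subsidy: 322 - 2p = -623.2 + 4.8p gives p* = 139, q* = 44.
With the rebate, buyers effectively pay pb = ps − 51, where ps is the price sellers receive.
Demand in terms of ps becomes qd = 322 − 2(ps − 51) = 424 - 2ps. Setting this equal to supply: 424 - 2ps = -623.2 + 4.8ps, so ps = 154.
Buyers pay pb = 154 − 51 = 103; q' = -623.2 + 4.8·154 = 116.
Government outlay = subsidy × quantity = 51 × 116 = 5916.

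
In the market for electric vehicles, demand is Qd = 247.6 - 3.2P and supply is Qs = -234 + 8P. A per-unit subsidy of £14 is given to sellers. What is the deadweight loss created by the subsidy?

Pre-subsidy: 247.6 - 3.2P = -234 + 8P gives P* = 43, Q* = 110.
With the subsidy, sellers receive Ps = Pb + 14 for each unit, where Pb is the price buyers pay.
Supply in terms of Pb becomes Qs = -234 + 8(Pb + 14) = -122 + 8Pb. Setting this equal to demand: 247.6 - 3.2Pb = -122 + 8Pb, so Pb = 33.
Sellers receive Ps = 33 + 14 = 47; Q' = 247.6 − 3.2·33 = 142.
The subsidy expands output by 142 − 110 = 32 past the efficient level; on those units the gap between marginal cost and willingness to pay runs from 0 up to 14.
DWL = ½ × 14 × 32 = 224.

Deadweight loss = £224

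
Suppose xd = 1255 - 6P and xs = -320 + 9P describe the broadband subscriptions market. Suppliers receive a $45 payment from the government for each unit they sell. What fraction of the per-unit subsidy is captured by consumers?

Pre-subsidy: 1255 - 6P = -320 + 9P gives P* = 105, x* = 625.
With the subsidy, sellers receive Ps = Pb + 45 for each unit, where Pb is the price buyers pay.
Supply in terms of Pb becomes xs = -320 + 9(Pb + 45) = 85 + 9Pb. Setting this equal to demand: 1255 - 6Pb = 85 + 9Pb, so Pb = 78.
Sellers receive Ps = 78 + 45 = 123; x' = 1255 − 6·78 = 787.
Buyers' price falls by P* − Pb = 105 − 78 = 27; sellers' price rises by Ps − P* = 123 − 105 = 18.
So consumers capture 27/45 = 0.6 of each unit of subsidy.

Consumer share = 0.6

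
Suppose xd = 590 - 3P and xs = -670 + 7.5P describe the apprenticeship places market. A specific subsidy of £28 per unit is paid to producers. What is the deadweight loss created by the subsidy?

Deadweight loss = £840

Pre-subsidy: 590 - 3P = -670 + 7.5P gives P* = 120, x* = 230.
With the subsidy, sellers receive Ps = Pb + 28 for each unit, where Pb is the price buyers pay.
Supply in terms of Pb becomes xs = -670 + 7.5(Pb + 28) = -460 + 7.5Pb. Setting this equal to demand: 590 - 3Pb = -460 + 7.5Pb, so Pb = 100.
Sellers receive Ps = 100 + 28 = 128; x' = 590 − 3·100 = 290.
The subsidy expands output by 290 − 230 = 60 past the efficient level; on those units the gap between marginal cost and willingness to pay runs from 0 up to 28.
DWL = ½ × 28 × 60 = 840.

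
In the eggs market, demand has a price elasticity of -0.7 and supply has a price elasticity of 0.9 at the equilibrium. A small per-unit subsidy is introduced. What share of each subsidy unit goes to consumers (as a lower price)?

Consumer share = 0.5625

For a small subsidy around the equilibrium, the benefit split depends on the relative slopes, which at a point are proportional to the elasticities.
Buyer share = εs/(εs + |εd|) = 0.9/(0.9 + 0.7) = 0.5625; seller share = |εd|/(εs + |εd|) = 0.4375.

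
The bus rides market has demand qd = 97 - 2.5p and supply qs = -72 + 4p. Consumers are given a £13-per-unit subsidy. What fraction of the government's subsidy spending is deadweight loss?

DWL / government spending = 5/26

Pre-subsidy: 97 - 2.5p = -72 + 4p gives p* = 26, q* = 32.
With the rebate, buyers effectively pay pb = ps − 13, where ps is the price sellers receive.
Demand in terms of ps becomes qd = 97 − 2.5(ps − 13) = 129.5 - 2.5ps. Setting this equal to supply: 129.5 - 2.5ps = -72 + 4ps, so ps = 31.
Buyers pay pb = 31 − 13 = 18; q' = -72 + 4·31 = 52.
ΔCS = ½(32 + 52)(26 − 18) = 336; ΔPS = ½(32 + 52)(31 − 26) = 210.
Government spending = 13 × 52 = 676.
DWL = ½ × 13 × (52 − 32) = 130; fraction = 130 / 676 = 5/26.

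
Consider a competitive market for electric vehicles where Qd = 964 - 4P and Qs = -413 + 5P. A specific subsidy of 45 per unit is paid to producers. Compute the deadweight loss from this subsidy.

Pre-subsidy: 964 - 4P = -413 + 5P gives P* = 153, Q* = 352.
With the subsidy, sellers receive Ps = Pb + 45 for each unit, where Pb is the price buyers pay.
Supply in terms of Pb becomes Qs = -413 + 5(Pb + 45) = -188 + 5Pb. Setting this equal to demand: 964 - 4Pb = -188 + 5Pb, so Pb = 128.
Sellers receive Ps = 128 + 45 = 173; Q' = 964 − 4·128 = 452.
The subsidy expands output by 452 − 352 = 100 past the efficient level; on those units the gap between marginal cost and willingness to pay runs from 0 up to 45.
DWL = ½ × 45 × 100 = 2250.

Deadweight loss = 2250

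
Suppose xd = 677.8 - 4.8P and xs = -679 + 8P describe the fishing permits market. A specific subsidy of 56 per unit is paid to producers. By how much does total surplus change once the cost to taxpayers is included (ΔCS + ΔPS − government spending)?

Pre-subsidy: 677.8 - 4.8P = -679 + 8P gives P* = 106, x* = 169.
With the subsidy, sellers receive Ps = Pb + 56 for each unit, where Pb is the price buyers pay.
Supply in terms of Pb becomes xs = -679 + 8(Pb + 56) = -231 + 8Pb. Setting this equal to demand: 677.8 - 4.8Pb = -231 + 8Pb, so Pb = 71.
Sellers receive Ps = 71 + 56 = 127; x' = 677.8 − 4.8·71 = 337.
ΔCS = ½(169 + 337)(106 − 71) = 8855; ΔPS = ½(169 + 337)(127 − 106) = 5313.
Government spending = 56 × 337 = 18872.
Net change = 8855 + 5313 − 18872 = -4704. The loss equals the DWL triangle ½·56·168.

Net change in total surplus = -4704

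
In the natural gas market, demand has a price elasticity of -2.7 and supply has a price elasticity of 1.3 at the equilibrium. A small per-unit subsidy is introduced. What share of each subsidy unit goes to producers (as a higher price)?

Producer share = 0.675

For a small subsidy around the equilibrium, the benefit split depends on the relative slopes, which at a point are proportional to the elasticities.
Buyer share = εs/(εs + |εd|) = 1.3/(1.3 + 2.7) = 0.325; seller share = |εd|/(εs + |εd|) = 0.675.
So producers capture 0.675 of the subsidy.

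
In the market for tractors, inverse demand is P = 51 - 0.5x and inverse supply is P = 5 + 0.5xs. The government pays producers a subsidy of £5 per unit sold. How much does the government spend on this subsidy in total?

Pre-subsidy: 51 - 0.5x = 5 + 0.5x gives x* = 46 and P* = 28.
With the subsidy, sellers receive Ps = Pb + 5 for each unit, where Pb is the price buyers pay.
On the curves, Pb = 51 - 0.5x and Ps = 5 + 0.5x; the wedge Ps − Pb = 5 gives 5 + 0.5x − (51 - 0.5x) = 5, so x' = 51.
Then Pb = 51 − 0.5·51 = 25.5 and Ps = 5 + 0.5·51 = 30.5.
Government outlay = subsidy × quantity = 5 × 51 = 255.

Government cost = £255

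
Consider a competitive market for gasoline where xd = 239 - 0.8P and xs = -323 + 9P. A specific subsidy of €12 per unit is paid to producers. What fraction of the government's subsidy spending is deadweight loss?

Pre-subsidy: 239 - 0.8P = -323 + 9P gives P* = 2810/49, x* = 9463/49.
With the subsidy, sellers receive Ps = Pb + 12 for each unit, where Pb is the price buyers pay.
Supply in terms of Pb becomes xs = -323 + 9(Pb + 12) = -215 + 9Pb. Setting this equal to demand: 239 - 0.8Pb = -215 + 9Pb, so Pb = 2270/49.
Sellers receive Ps = 2270/49 + 12 = 2858/49; x' = 239 − 0.8·(2270/49) = 9895/49.
ΔCS = ½(9463/49 + 9895/49)(2810/49 − 2270/49) = 5226660/2401; ΔPS = ½(9463/49 + 9895/49)(2858/49 − 2810/49) = 464592/2401.
Government spending = 12 × 9895/49 = 118740/49.
DWL = ½ × 12 × (9895/49 − 9463/49) = 2592/49; fraction = (2592/49) / (118740/49) = 216/9895.

DWL / government spending = 216/9895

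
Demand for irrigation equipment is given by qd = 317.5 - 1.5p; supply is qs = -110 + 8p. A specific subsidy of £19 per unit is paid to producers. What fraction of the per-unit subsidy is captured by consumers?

Pre-subsidy: 317.5 - 1.5p = -110 + 8p gives p* = 45, q* = 250.
With the subsidy, sellers receive ps = pb + 19 for each unit, where pb is the price buyers pay.
Supply in terms of pb becomes qs = -110 + 8(pb + 19) = 42 + 8pb. Setting this equal to demand: 317.5 - 1.5pb = 42 + 8pb, so pb = 29.
Sellers receive ps = 29 + 19 = 48; q' = 317.5 − 1.5·29 = 274.
Buyers' price falls by p* − pb = 45 − 29 = 16; sellers' price rises by ps − p* = 48 − 45 = 3.
So consumers capture 16/19 = 16/19 of each unit of subsidy.

Consumer share = 16/19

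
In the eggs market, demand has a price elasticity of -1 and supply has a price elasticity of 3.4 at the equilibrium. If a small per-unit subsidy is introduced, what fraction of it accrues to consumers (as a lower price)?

For a small subsidy around the equilibrium, the benefit split depends on the relative slopes, which at a point are proportional to the elasticities.
Buyer share = εs/(εs + |εd|) = 3.4/(3.4 + 1) = 17/22; seller share = |εd|/(εs + |εd|) = 5/22.

Consumer share = 17/22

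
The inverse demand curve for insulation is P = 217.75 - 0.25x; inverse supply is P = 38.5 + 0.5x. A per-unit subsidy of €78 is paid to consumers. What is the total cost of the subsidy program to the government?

Pre-subsidy: 217.75 - 0.25x = 38.5 + 0.5x gives x* = 239 and P* = 158.
With the rebate, buyers effectively pay Pb = Ps − 78, where Ps is the price sellers receive.
On the curves, Pb = 217.75 - 0.25x and Ps = 38.5 + 0.5x; the wedge Ps − Pb = 78 gives 38.5 + 0.5x − (217.75 - 0.25x) = 78, so x' = 343.
Then Pb = 217.75 − 0.25·343 = 132 and Ps = 38.5 + 0.5·343 = 210.
Government outlay = subsidy × quantity = 78 × 343 = 26754.

Government cost = €26754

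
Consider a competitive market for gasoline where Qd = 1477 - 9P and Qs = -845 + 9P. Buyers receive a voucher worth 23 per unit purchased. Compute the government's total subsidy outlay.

Pre-subsidy: 1477 - 9P = -845 + 9P gives P* = 129, Q* = 316.
With the rebate, buyers effectively pay Pb = Ps − 23, where Ps is the price sellers receive.
Demand in terms of Ps becomes Qd = 1477 − 9(Ps − 23) = 1684 - 9Ps. Setting this equal to supply: 1684 - 9Ps = -845 + 9Ps, so Ps = 140.5.
Buyers pay Pb = 140.5 − 23 = 117.5; Q' = -845 + 9·140.5 = 419.5.
Government outlay = subsidy × quantity = 23 × 419.5 = 9648.5.

Government cost = 9648.5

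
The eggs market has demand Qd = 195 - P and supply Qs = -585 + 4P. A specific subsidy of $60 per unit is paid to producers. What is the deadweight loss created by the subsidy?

Deadweight loss = $1440

Pre-subsidy: 195 - P = -585 + 4P gives P* = 156, Q* = 39.
With the subsidy, sellers receive Ps = Pb + 60 for each unit, where Pb is the price buyers pay.
Supply in terms of Pb becomes Qs = -585 + 4(Pb + 60) = -345 + 4Pb. Setting this equal to demand: 195 - Pb = -345 + 4Pb, so Pb = 108.
Sellers receive Ps = 108 + 60 = 168; Q' = 195 − 1·108 = 87.
The subsidy expands output by 87 − 39 = 48 past the efficient level; on those units the gap between marginal cost and willingness to pay runs from 0 up to 60.
DWL = ½ × 60 × 48 = 1440.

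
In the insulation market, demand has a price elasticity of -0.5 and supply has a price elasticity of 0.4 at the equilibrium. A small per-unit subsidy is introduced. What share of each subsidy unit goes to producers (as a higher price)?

For a small subsidy around the equilibrium, the benefit split depends on the relative slopes, which at a point are proportional to the elasticities.
Buyer share = εs/(εs + |εd|) = 0.4/(0.4 + 0.5) = 4/9; seller share = |εd|/(εs + |εd|) = 5/9.
So producers capture 5/9 of the subsidy.

Producer share = 5/9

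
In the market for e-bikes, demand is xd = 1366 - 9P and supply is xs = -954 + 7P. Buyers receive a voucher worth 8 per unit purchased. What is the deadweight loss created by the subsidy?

Deadweight loss = 126

Pre-subsidy: 1366 - 9P = -954 + 7P gives P* = 145, x* = 61.
With the rebate, buyers effectively pay Pb = Ps − 8, where Ps is the price sellers receive.
Demand in terms of Ps becomes xd = 1366 − 9(Ps − 8) = 1438 - 9Ps. Setting this equal to supply: 1438 - 9Ps = -954 + 7Ps, so Ps = 149.5.
Buyers pay Pb = 149.5 − 8 = 141.5; x' = -954 + 7·149.5 = 92.5.
The subsidy expands output by 92.5 − 61 = 31.5 past the efficient level; on those units the gap between marginal cost and willingness to pay runs from 0 up to 8.
DWL = ½ × 8 × 31.5 = 126.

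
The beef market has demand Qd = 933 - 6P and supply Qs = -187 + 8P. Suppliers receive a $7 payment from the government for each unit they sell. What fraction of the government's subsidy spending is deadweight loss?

Pre-subsidy: 933 - 6P = -187 + 8P gives P* = 80, Q* = 453.
With the subsidy, sellers receive Ps = Pb + 7 for each unit, where Pb is the price buyers pay.
Supply in terms of Pb becomes Qs = -187 + 8(Pb + 7) = -131 + 8Pb. Setting this equal to demand: 933 - 6Pb = -131 + 8Pb, so Pb = 76.
Sellers receive Ps = 76 + 7 = 83; Q' = 933 − 6·76 = 477.
ΔCS = ½(453 + 477)(80 − 76) = 1860; ΔPS = ½(453 + 477)(83 − 80) = 1395.
Government spending = 7 × 477 = 3339.
DWL = ½ × 7 × (477 − 453) = 84; fraction = 84 / 3339 = 4/159.

DWL / government spending = 4/159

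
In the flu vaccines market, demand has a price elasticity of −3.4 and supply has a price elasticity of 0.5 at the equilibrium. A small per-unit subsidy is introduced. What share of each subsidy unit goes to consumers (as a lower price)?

For a small subsidy around the equilibrium, the benefit split depends on the relative slopes, which at a point are proportional to the elasticities.
Buyer share = εs/(εs + |εd|) = 0.5/(0.5 + 3.4) = 5/39; seller share = |εd|/(εs + |εd|) = 34/39.

Consumer share = 5/39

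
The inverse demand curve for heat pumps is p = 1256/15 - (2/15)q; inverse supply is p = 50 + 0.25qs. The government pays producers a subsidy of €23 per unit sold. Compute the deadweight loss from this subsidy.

Pre-subsidy: 1256/15 - (2/15)q = 50 + 0.25q gives q* = 88 and p* = 72.
With the subsidy, sellers receive ps = pb + 23 for each unit, where pb is the price buyers pay.
On the curves, pb = 1256/15 - (2/15)q and ps = 50 + 0.25q; the wedge ps − pb = 23 gives 50 + 0.25q − (1256/15 - (2/15)q) = 23, so q' = 148.
Then pb = 1256/15 − (2/15)·148 = 64 and ps = 50 + 0.25·148 = 87.
The subsidy expands output by 148 − 88 = 60 past the efficient level; on those units the gap between marginal cost and willingness to pay runs from 0 up to 23.
DWL = ½ × 23 × 60 = 690.

Deadweight loss = €690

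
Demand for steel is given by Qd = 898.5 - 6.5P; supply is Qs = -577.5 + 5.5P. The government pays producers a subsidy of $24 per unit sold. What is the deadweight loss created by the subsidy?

Deadweight loss = $858

Pre-subsidy: 898.5 - 6.5P = -577.5 + 5.5P gives P* = 123, Q* = 99.
With the subsidy, sellers receive Ps = Pb + 24 for each unit, where Pb is the price buyers pay.
Supply in terms of Pb becomes Qs = -577.5 + 5.5(Pb + 24) = -445.5 + 5.5Pb. Setting this equal to demand: 898.5 - 6.5Pb = -445.5 + 5.5Pb, so Pb = 112.
Sellers receive Ps = 112 + 24 = 136; Q' = 898.5 − 6.5·112 = 170.5.
The subsidy expands output by 170.5 − 99 = 71.5 past the efficient level; on those units the gap between marginal cost and willingness to pay runs from 0 up to 24.
DWL = ½ × 24 × 71.5 = 858.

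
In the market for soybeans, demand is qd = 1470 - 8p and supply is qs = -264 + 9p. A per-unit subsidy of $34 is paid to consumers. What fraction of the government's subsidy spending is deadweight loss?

DWL / government spending = 12/133

Pre-subsidy: 1470 - 8p = -264 + 9p gives p* = 102, q* = 654.
With the rebate, buyers effectively pay pb = ps − 34, where ps is the price sellers receive.
Demand in terms of ps becomes qd = 1470 − 8(ps − 34) = 1742 - 8ps. Setting this equal to supply: 1742 - 8ps = -264 + 9ps, so ps = 118.
Buyers pay pb = 118 − 34 = 84; q' = -264 + 9·118 = 798.
ΔCS = ½(654 + 798)(102 − 84) = 13068; ΔPS = ½(654 + 798)(118 − 102) = 11616.
Government spending = 34 × 798 = 27132.
DWL = ½ × 34 × (798 − 654) = 2448; fraction = 2448 / 27132 = 12/133.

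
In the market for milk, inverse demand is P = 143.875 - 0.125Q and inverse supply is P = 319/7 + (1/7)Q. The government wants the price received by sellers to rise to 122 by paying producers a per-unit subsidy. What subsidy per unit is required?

At a seller price of 122, quantity supplied is -319 + 7·122 = 535.
Buyers absorb 535 only when they pay Pb = 143.875 − 0.125·535 = 77.
s = Ps − Pb = 122 − 77 = 45.

Required subsidy s = 45 per unit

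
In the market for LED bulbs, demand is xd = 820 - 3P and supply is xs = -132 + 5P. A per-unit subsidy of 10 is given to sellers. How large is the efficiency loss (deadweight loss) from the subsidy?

Pre-subsidy: 820 - 3P = -132 + 5P gives P* = 119, x* = 463.
With the subsidy, sellers receive Ps = Pb + 10 for each unit, where Pb is the price buyers pay.
Supply in terms of Pb becomes xs = -132 + 5(Pb + 10) = -82 + 5Pb. Setting this equal to demand: 820 - 3Pb = -82 + 5Pb, so Pb = 112.75.
Sellers receive Ps = 112.75 + 10 = 122.75; x' = 820 − 3·112.75 = 481.75.
The subsidy expands output by 481.75 − 463 = 18.75 past the efficient level; on those units the gap between marginal cost and willingness to pay runs from 0 up to 10.
DWL = ½ × 10 × 18.75 = 93.75.

Deadweight loss = 93.75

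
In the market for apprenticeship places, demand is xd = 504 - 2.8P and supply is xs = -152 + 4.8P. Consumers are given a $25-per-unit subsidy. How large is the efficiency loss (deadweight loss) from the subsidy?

Deadweight loss = 10500/19

Pre-subsidy: 504 - 2.8P = -152 + 4.8P gives P* = 1640/19, x* = 4984/19.
With the rebate, buyers effectively pay Pb = Ps − 25, where Ps is the price sellers receive.
Demand in terms of Ps becomes xd = 504 − 2.8(Ps − 25) = 574 - 2.8Ps. Setting this equal to supply: 574 - 2.8Ps = -152 + 4.8Ps, so Ps = 1815/19.
Buyers pay Pb = 1815/19 − 25 = 1340/19; x' = -152 + 4.8·(1815/19) = 5824/19.
The subsidy expands output by 5824/19 − 4984/19 = 840/19 past the efficient level; on those units the gap between marginal cost and willingness to pay runs from 0 up to 25.
DWL = ½ × 25 × 840/19 = 10500/19.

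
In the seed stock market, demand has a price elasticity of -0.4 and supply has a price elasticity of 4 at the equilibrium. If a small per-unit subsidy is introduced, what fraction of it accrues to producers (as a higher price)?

For a small subsidy around the equilibrium, the benefit split depends on the relative slopes, which at a point are proportional to the elasticities.
Buyer share = εs/(εs + |εd|) = 4/(4 + 0.4) = 10/11; seller share = |εd|/(εs + |εd|) = 1/11.
So producers capture 1/11 of the subsidy.

Producer share = 1/11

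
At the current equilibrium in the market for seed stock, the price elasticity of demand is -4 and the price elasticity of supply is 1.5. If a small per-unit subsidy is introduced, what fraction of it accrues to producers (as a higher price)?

For a small subsidy around the equilibrium, the benefit split depends on the relative slopes, which at a point are proportional to the elasticities.
Buyer share = εs/(εs + |εd|) = 1.5/(1.5 + 4) = 3/11; seller share = |εd|/(εs + |εd|) = 8/11.
So producers capture 8/11 of the subsidy.

Producer share = 8/11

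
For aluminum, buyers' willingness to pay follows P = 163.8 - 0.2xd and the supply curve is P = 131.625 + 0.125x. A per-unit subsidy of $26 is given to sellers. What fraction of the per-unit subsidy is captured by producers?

Pre-subsidy: 163.8 - 0.2x = 131.625 + 0.125x gives x* = 99 and P* = 144.
With the subsidy, sellers receive Ps = Pb + 26 for each unit, where Pb is the price buyers pay.
On the curves, Pb = 163.8 - 0.2x and Ps = 131.625 + 0.125x; the wedge Ps − Pb = 26 gives 131.625 + 0.125x − (163.8 - 0.2x) = 26, so x' = 179.
Then Pb = 163.8 − 0.2·179 = 128 and Ps = 131.625 + 0.125·179 = 154.
Buyers' price falls by P* − Pb = 144 − 128 = 16; sellers' price rises by Ps − P* = 154 − 144 = 10.
So producers capture 10/26 = 5/13 of each unit of subsidy.

Producer share = 5/13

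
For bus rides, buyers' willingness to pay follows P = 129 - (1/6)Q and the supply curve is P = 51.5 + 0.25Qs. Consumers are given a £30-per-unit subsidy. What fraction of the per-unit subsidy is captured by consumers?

Pre-subsidy: 129 - (1/6)Q = 51.5 + 0.25Q gives Q* = 186 and P* = 98.
With the rebate, buyers effectively pay Pb = Ps − 30, where Ps is the price sellers receive.
On the curves, Pb = 129 - (1/6)Q and Ps = 51.5 + 0.25Q; the wedge Ps − Pb = 30 gives 51.5 + 0.25Q − (129 - (1/6)Q) = 30, so Q' = 258.
Then Pb = 129 − (1/6)·258 = 86 and Ps = 51.5 + 0.25·258 = 116.
Buyers' price falls by P* − Pb = 98 − 86 = 12; sellers' price rises by Ps − P* = 116 − 98 = 18.
So consumers capture 12/30 = 0.4 of each unit of subsidy.

Consumer share = 0.4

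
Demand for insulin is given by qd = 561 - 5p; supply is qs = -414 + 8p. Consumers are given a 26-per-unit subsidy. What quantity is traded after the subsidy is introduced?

q' = 266

Pre-subsidy: 561 - 5p = -414 + 8p gives p* = 75, q* = 186.
With the rebate, buyers effectively pay pb = ps − 26, where ps is the price sellers receive.
Demand in terms of ps becomes qd = 561 − 5(ps − 26) = 691 - 5ps. Setting this equal to supply: 691 - 5ps = -414 + 8ps, so ps = 85.
Buyers pay pb = 85 − 26 = 59; q' = -414 + 8·85 = 266.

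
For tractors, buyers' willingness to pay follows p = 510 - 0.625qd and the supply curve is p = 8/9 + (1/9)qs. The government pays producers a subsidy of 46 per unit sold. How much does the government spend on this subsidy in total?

Pre-subsidy: 510 - 0.625q = 8/9 + (1/9)q gives q* = 36656/53 and p* = 4120/53.
With the subsidy, sellers receive ps = pb + 46 for each unit, where pb is the price buyers pay.
On the curves, pb = 510 - 0.625q and ps = 8/9 + (1/9)q; the wedge ps − pb = 46 gives 8/9 + (1/9)q − (510 - 0.625q) = 46, so q' = 39968/53.
Then pb = 510 − 0.625·(39968/53) = 2050/53 and ps = 8/9 + (1/9)·(39968/53) = 4488/53.
Government outlay = subsidy × quantity = 46 × 39968/53 = 1838528/53.

Government cost = 1838528/53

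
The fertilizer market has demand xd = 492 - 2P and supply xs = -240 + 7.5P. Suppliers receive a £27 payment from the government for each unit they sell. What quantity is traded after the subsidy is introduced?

Pre-subsidy: 492 - 2P = -240 + 7.5P gives P* = 1464/19, x* = 6420/19.
With the subsidy, sellers receive Ps = Pb + 27 for each unit, where Pb is the price buyers pay.
Supply in terms of Pb becomes xs = -240 + 7.5(Pb + 27) = -37.5 + 7.5Pb. Setting this equal to demand: 492 - 2Pb = -37.5 + 7.5Pb, so Pb = 1059/19.
Sellers receive Ps = 1059/19 + 27 = 1572/19; x' = 492 − 2·(1059/19) = 7230/19.

x' = 7230/19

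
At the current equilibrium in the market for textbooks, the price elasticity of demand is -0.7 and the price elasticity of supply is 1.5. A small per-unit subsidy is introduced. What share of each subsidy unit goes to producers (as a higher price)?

For a small subsidy around the equilibrium, the benefit split depends on the relative slopes, which at a point are proportional to the elasticities.
Buyer share = εs/(εs + |εd|) = 1.5/(1.5 + 0.7) = 15/22; seller share = |εd|/(εs + |εd|) = 7/22.
So producers capture 7/22 of the subsidy.

Producer share = 7/22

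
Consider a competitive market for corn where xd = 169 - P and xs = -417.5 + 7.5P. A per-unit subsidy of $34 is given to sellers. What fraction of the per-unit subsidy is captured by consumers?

Consumer share = 15/17

Pre-subsidy: 169 - P = -417.5 + 7.5P gives P* = 69, x* = 100.
With the subsidy, sellers receive Ps = Pb + 34 for each unit, where Pb is the price buyers pay.
Supply in terms of Pb becomes xs = -417.5 + 7.5(Pb + 34) = -162.5 + 7.5Pb. Setting this equal to demand: 169 - Pb = -162.5 + 7.5Pb, so Pb = 39.
Sellers receive Ps = 39 + 34 = 73; x' = 169 − 1·39 = 130.
Buyers' price falls by P* − Pb = 69 − 39 = 30; sellers' price rises by Ps − P* = 73 − 69 = 4.
So consumers capture 30/34 = 15/17 of each unit of subsidy.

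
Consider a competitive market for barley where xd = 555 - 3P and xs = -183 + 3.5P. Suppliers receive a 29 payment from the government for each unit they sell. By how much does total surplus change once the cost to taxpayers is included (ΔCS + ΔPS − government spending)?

Pre-subsidy: 555 - 3P = -183 + 3.5P gives P* = 1476/13, x* = 2787/13.
With the subsidy, sellers receive Ps = Pb + 29 for each unit, where Pb is the price buyers pay.
Supply in terms of Pb becomes xs = -183 + 3.5(Pb + 29) = -81.5 + 3.5Pb. Setting this equal to demand: 555 - 3Pb = -81.5 + 3.5Pb, so Pb = 1273/13.
Sellers receive Ps = 1273/13 + 29 = 1650/13; x' = 555 − 3·(1273/13) = 3396/13.
ΔCS = ½(2787/13 + 3396/13)(1476/13 − 1273/13) = 1255149/338; ΔPS = ½(2787/13 + 3396/13)(1650/13 − 1476/13) = 537921/169.
Government spending = 29 × 3396/13 = 98484/13.
Net change = 1255149/338 + 537921/169 − 98484/13 = -17661/26. The loss equals the DWL triangle ½·29·609/13.

Net change in total surplus = -17661/26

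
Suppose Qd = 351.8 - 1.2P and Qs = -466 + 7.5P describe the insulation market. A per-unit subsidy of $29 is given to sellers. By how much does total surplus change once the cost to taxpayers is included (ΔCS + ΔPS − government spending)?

Pre-subsidy: 351.8 - 1.2P = -466 + 7.5P gives P* = 94, Q* = 239.
With the subsidy, sellers receive Ps = Pb + 29 for each unit, where Pb is the price buyers pay.
Supply in terms of Pb becomes Qs = -466 + 7.5(Pb + 29) = -248.5 + 7.5Pb. Setting this equal to demand: 351.8 - 1.2Pb = -248.5 + 7.5Pb, so Pb = 69.
Sellers receive Ps = 69 + 29 = 98; Q' = 351.8 − 1.2·69 = 269.
ΔCS = ½(239 + 269)(94 − 69) = 6350; ΔPS = ½(239 + 269)(98 − 94) = 1016.
Government spending = 29 × 269 = 7801.
Net change = 6350 + 1016 − 7801 = -435. The loss equals the DWL triangle ½·29·30.

Net change in total surplus = -$435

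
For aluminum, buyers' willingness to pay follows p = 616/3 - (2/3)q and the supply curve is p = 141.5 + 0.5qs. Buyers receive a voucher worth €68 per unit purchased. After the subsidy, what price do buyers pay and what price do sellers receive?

Pre-subsidy: 616/3 - (2/3)q = 141.5 + 0.5q gives q* = 383/7 and p* = 1182/7.
With the rebate, buyers effectively pay pb = ps − 68, where ps is the price sellers receive.
On the curves, pb = 616/3 - (2/3)q and ps = 141.5 + 0.5q; the wedge ps − pb = 68 gives 141.5 + 0.5q − (616/3 - (2/3)q) = 68, so q' = 113.
Then pb = 616/3 − (2/3)·113 = 130 and ps = 141.5 + 0.5·113 = 198.

Buyers pay €130; sellers receive €198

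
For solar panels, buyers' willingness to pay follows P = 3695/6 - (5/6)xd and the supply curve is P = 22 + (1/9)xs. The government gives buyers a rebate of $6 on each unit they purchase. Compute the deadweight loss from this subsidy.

Deadweight loss = 324/17

Pre-subsidy: 3695/6 - (5/6)x = 22 + (1/9)x gives x* = 10689/17 and P* = 4685/51.
With the rebate, buyers effectively pay Pb = Ps − 6, where Ps is the price sellers receive.
On the curves, Pb = 3695/6 - (5/6)x and Ps = 22 + (1/9)x; the wedge Ps − Pb = 6 gives 22 + (1/9)x − (3695/6 - (5/6)x) = 6, so x' = 10797/17.
Then Pb = 3695/6 − (5/6)·(10797/17) = 4415/51 and Ps = 22 + (1/9)·(10797/17) = 4721/51.
The subsidy expands output by 10797/17 − 10689/17 = 108/17 past the efficient level; on those units the gap between marginal cost and willingness to pay runs from 0 up to 6.
DWL = ½ × 6 × 108/17 = 324/17.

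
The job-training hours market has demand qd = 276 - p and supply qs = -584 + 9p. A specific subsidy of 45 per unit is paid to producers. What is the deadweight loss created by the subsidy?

Deadweight loss = 911.25

Pre-subsidy: 276 - p = -584 + 9p gives p* = 86, q* = 190.
With the subsidy, sellers receive ps = pb + 45 for each unit, where pb is the price buyers pay.
Supply in terms of pb becomes qs = -584 + 9(pb + 45) = -179 + 9pb. Setting this equal to demand: 276 - pb = -179 + 9pb, so pb = 45.5.
Sellers receive ps = 45.5 + 45 = 90.5; q' = 276 − 1·45.5 = 230.5.
The subsidy expands output by 230.5 − 190 = 40.5 past the efficient level; on those units the gap between marginal cost and willingness to pay runs from 0 up to 45.
DWL = ½ × 45 × 40.5 = 911.25.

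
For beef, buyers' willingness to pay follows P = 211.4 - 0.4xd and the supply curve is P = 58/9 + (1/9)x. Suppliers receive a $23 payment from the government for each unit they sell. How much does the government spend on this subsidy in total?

Pre-subsidy: 211.4 - 0.4x = 58/9 + (1/9)x gives x* = 401 and P* = 51.
With the subsidy, sellers receive Ps = Pb + 23 for each unit, where Pb is the price buyers pay.
On the curves, Pb = 211.4 - 0.4x and Ps = 58/9 + (1/9)x; the wedge Ps − Pb = 23 gives 58/9 + (1/9)x − (211.4 - 0.4x) = 23, so x' = 446.
Then Pb = 211.4 − 0.4·446 = 33 and Ps = 58/9 + (1/9)·446 = 56.
Government outlay = subsidy × quantity = 23 × 446 = 10258.

Government cost = $10258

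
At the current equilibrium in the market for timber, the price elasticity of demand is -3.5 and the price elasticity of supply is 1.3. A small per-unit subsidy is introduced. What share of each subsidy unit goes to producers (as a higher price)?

Producer share = 35/48

For a small subsidy around the equilibrium, the benefit split depends on the relative slopes, which at a point are proportional to the elasticities.
Buyer share = εs/(εs + |εd|) = 1.3/(1.3 + 3.5) = 13/48; seller share = |εd|/(εs + |εd|) = 35/48.
So producers capture 35/48 of the subsidy.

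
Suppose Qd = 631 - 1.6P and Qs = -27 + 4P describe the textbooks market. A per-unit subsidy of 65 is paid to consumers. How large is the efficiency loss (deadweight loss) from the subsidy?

Pre-subsidy: 631 - 1.6P = -27 + 4P gives P* = 117.5, Q* = 443.
With the rebate, buyers effectively pay Pb = Ps − 65, where Ps is the price sellers receive.
Demand in terms of Ps becomes Qd = 631 − 1.6(Ps − 65) = 735 - 1.6Ps. Setting this equal to supply: 735 - 1.6Ps = -27 + 4Ps, so Ps = 1905/14.
Buyers pay Pb = 1905/14 − 65 = 995/14; Q' = -27 + 4·(1905/14) = 3621/7.
The subsidy expands output by 3621/7 − 443 = 520/7 past the efficient level; on those units the gap between marginal cost and willingness to pay runs from 0 up to 65.
DWL = ½ × 65 × 520/7 = 16900/7.

Deadweight loss = 16900/7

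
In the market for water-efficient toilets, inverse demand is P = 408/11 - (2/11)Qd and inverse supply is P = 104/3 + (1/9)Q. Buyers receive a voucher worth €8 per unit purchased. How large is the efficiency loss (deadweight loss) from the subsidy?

Deadweight loss = 3168/29

Pre-subsidy: 408/11 - (2/11)Q = 104/3 + (1/9)Q gives Q* = 240/29 and P* = 1032/29.
With the rebate, buyers effectively pay Pb = Ps − 8, where Ps is the price sellers receive.
On the curves, Pb = 408/11 - (2/11)Q and Ps = 104/3 + (1/9)Q; the wedge Ps − Pb = 8 gives 104/3 + (1/9)Q − (408/11 - (2/11)Q) = 8, so Q' = 1032/29.
Then Pb = 408/11 − (2/11)·(1032/29) = 888/29 and Ps = 104/3 + (1/9)·(1032/29) = 1120/29.
The subsidy expands output by 1032/29 − 240/29 = 792/29 past the efficient level; on those units the gap between marginal cost and willingness to pay runs from 0 up to 8.
DWL = ½ × 8 × 792/29 = 3168/29.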